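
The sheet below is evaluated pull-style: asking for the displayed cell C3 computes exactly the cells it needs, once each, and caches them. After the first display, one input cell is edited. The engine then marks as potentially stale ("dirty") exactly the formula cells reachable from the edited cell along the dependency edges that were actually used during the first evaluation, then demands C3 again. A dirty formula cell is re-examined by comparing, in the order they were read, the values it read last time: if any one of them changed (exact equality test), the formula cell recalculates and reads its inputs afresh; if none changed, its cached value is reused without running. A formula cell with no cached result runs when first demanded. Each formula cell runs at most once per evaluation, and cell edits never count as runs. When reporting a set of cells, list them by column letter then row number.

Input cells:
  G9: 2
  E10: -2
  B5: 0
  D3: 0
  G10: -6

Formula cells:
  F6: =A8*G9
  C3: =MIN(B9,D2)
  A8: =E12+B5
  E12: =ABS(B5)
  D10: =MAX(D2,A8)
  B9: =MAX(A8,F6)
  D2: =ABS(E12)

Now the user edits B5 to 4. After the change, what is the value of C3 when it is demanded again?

Demanding C3 again yields 4.

First demand of the output computes:
  E12 = ABS(0) = 0
  A8 = 0 + 0 = 0
  D2 = ABS(0) = 0
  F6 = 0 * 2 = 0
  B9 = MAX(0, 0) = 0
  C3 = MIN(0, 0) = 0

After the edit, cleaning proceeds:
  E12: a read changed (B5 0->4) — executes, giving 4.
  A8: a read changed (E12 0->4; B5 0->4) — executes, giving 8.
  D2: a read changed (E12 0->4) — executes, giving 4.
  F6: a read changed (A8 0->8) — executes, giving 16.
  B9: a read changed (A8 0->8; F6 0->16) — executes, giving 16.
  C3: a read changed (B9 0->16; D2 0->4) — executes, giving 4.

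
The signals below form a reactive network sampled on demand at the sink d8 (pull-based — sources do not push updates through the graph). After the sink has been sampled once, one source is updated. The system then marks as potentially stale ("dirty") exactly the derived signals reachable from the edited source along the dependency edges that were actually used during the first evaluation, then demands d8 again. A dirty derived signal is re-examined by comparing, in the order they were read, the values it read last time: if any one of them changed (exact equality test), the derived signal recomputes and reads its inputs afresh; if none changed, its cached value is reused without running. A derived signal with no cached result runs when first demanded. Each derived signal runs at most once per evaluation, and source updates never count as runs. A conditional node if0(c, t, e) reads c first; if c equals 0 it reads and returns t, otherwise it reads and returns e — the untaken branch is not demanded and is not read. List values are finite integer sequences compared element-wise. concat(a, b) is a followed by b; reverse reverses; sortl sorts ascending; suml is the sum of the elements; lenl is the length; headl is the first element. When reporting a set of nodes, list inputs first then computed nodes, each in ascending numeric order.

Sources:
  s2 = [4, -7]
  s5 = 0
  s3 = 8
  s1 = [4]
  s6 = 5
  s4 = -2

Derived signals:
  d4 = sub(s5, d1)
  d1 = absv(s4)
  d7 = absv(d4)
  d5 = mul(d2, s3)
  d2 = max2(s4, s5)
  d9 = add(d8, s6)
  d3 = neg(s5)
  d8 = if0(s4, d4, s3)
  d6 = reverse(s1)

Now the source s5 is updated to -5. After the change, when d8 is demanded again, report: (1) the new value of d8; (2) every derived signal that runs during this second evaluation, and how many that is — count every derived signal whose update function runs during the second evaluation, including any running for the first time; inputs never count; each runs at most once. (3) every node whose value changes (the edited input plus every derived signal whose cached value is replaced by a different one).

Initial pass — values computed on the first demand:
  d8 = if0(s4=-2 -> else branch s3) = 8

Second demand — change propagation:
  no demanded computation ever read s5, so the edit dirties nothing and nothing runs.

The important point: nothing the output needs ever reads s5, so the edit is invisible to it.

d8 now evaluates to 8.
Run set: none (0 run).
Changed values: s5.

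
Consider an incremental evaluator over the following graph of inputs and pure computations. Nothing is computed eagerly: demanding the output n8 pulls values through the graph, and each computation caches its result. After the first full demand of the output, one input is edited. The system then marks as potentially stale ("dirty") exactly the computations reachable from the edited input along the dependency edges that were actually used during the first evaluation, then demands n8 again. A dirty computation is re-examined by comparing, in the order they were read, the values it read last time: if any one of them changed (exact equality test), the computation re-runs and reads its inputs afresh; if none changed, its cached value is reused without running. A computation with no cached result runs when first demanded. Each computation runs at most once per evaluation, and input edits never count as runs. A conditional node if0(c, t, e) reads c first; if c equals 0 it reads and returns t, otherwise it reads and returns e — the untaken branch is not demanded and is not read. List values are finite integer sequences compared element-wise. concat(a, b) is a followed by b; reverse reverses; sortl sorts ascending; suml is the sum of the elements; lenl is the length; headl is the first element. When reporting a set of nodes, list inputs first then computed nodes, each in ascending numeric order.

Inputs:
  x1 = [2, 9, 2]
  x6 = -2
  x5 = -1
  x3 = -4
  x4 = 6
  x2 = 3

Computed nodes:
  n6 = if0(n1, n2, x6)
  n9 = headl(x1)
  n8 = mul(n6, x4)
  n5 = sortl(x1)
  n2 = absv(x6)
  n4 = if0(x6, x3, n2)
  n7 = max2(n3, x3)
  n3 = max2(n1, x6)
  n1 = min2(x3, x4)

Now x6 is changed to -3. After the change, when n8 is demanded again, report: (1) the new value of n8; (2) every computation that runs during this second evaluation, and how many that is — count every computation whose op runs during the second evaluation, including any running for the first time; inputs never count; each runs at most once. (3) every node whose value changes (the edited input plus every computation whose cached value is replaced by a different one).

Initial pass — values computed on the first demand:
  n1 = min2(-4, 6) = -4
  n6 = if0(n1=-4 -> else branch x6) = -2
  n8 = mul(-2, 6) = -12

Second demand — change propagation:
  n6: re-runs because x6 -2->-3; new result -3.
  n8: re-runs because n6 -2->-3; new result -18.

n8 now evaluates to -18.
Run set: n6, n8 (2 run).
Changed values: x6, n6, n8.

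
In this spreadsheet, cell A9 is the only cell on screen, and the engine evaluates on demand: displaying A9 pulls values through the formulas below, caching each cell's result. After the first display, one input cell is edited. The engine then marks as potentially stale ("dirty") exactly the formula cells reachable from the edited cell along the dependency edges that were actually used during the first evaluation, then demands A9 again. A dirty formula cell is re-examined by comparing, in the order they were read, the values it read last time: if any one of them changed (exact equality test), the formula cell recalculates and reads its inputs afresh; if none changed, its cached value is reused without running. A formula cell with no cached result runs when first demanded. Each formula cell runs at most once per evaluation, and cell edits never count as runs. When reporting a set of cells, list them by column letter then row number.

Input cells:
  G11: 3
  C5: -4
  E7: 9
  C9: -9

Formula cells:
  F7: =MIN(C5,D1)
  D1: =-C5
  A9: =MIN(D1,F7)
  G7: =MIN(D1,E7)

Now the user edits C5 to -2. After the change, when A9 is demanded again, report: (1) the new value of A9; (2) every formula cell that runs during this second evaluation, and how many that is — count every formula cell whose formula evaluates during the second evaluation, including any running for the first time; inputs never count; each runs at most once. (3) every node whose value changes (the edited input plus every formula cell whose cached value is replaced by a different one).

Initial pass — values computed on the first demand:
  D1 = -(-4) = 4
  F7 = MIN(-4, 4) = -4
  A9 = MIN(4, -4) = -4

Second demand — change propagation:
  D1: re-runs because C5 -4->-2; new result 2.
  F7: re-runs because C5 -4->-2; D1 4->2; new result -2.
  A9: re-runs because D1 4->2; F7 -4->-2; new result -2.

A9 now evaluates to -2.
Run set: A9, D1, F7 (3 run).
Changed values: A9, C5, D1, F7.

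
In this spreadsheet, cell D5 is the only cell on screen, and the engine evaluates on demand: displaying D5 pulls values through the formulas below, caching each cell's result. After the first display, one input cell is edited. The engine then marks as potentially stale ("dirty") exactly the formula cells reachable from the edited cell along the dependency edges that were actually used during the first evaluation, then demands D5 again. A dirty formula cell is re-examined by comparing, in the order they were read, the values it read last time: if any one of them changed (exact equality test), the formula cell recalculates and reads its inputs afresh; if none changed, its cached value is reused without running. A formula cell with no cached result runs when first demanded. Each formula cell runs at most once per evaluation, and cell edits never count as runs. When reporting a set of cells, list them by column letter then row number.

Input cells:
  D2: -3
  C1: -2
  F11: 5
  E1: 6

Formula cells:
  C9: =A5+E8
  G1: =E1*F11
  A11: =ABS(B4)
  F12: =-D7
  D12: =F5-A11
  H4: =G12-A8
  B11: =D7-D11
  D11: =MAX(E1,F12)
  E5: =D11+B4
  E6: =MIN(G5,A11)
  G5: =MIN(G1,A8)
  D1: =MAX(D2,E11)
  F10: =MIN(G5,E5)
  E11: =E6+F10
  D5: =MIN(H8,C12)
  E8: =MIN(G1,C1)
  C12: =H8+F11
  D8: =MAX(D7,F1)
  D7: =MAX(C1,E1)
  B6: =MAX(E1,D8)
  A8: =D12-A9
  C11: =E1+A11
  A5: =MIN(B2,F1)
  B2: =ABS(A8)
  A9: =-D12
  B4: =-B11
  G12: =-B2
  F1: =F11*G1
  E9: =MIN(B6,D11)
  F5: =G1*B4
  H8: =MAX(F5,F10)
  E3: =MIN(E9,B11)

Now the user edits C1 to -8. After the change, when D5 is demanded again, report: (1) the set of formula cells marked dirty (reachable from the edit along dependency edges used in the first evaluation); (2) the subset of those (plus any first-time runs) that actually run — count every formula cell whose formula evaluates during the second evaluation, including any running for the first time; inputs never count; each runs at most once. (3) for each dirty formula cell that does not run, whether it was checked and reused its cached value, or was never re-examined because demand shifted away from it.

Dirty set: A8, A9, A11, B4, B11, C12, D5, D7, D11, D12, E5, F5, F10, F12, G5, H8.
Run set: D7 (1 run).
Re-examined without running (cache reused): A8, A9, A11, B4, B11, C12, D5, D11, D12, E5, F5, F10, F12, G5, H8.
The important point: D7 recomputes to an identical value, and the output ends up unchanged.

Initial pass — values computed on the first demand:
  D7 = MAX(-2, 6) = 6
  F12 = -(6) = -6
  D11 = MAX(6, -6) = 6
  B11 = 6 - 6 = 0
  B4 = -(0) = 0
  A11 = ABS(0) = 0
  E5 = 6 + 0 = 6
  G1 = 6 * 5 = 30
  F5 = 30 * 0 = 0
  D12 = 0 - 0 = 0
  A9 = -(0) = 0
  A8 = 0 - 0 = 0
  G5 = MIN(30, 0) = 0
  F10 = MIN(0, 6) = 0
  H8 = MAX(0, 0) = 0
  C12 = 0 + 5 = 5
  D5 = MIN(0, 5) = 0

Second demand — change propagation:
  D7: re-runs because C1 -2->-8; new result 6 (unchanged).
  F12: re-examined; everything it read last time is the same (D7 unchanged) — cache -6 kept, no run.
  D11: re-examined; everything it read last time is the same (E1 unchanged, F12 unchanged) — cache 6 kept, no run.
  B11: re-examined; everything it read last time is the same (D7 unchanged, D11 unchanged) — cache 0 kept, no run.
  B4: re-examined; everything it read last time is the same (B11 unchanged) — cache 0 kept, no run.
  A11: re-examined; everything it read last time is the same (B4 unchanged) — cache 0 kept, no run.
  E5: re-examined; everything it read last time is the same (D11 unchanged, B4 unchanged) — cache 6 kept, no run.
  F5: re-examined; everything it read last time is the same (G1 unchanged, B4 unchanged) — cache 0 kept, no run.
  D12: re-examined; everything it read last time is the same (F5 unchanged, A11 unchanged) — cache 0 kept, no run.
  A9: re-examined; everything it read last time is the same (D12 unchanged) — cache 0 kept, no run.
  A8: re-examined; everything it read last time is the same (D12 unchanged, A9 unchanged) — cache 0 kept, no run.
  G5: re-examined; everything it read last time is the same (G1 unchanged, A8 unchanged) — cache 0 kept, no run.
  F10: re-examined; everything it read last time is the same (G5 unchanged, E5 unchanged) — cache 0 kept, no run.
  H8: re-examined; everything it read last time is the same (F5 unchanged, F10 unchanged) — cache 0 kept, no run.
  C12: re-examined; everything it read last time is the same (H8 unchanged, F11 unchanged) — cache 5 kept, no run.
  D5: re-examined; everything it read last time is the same (H8 unchanged, C12 unchanged) — cache 0 kept, no run.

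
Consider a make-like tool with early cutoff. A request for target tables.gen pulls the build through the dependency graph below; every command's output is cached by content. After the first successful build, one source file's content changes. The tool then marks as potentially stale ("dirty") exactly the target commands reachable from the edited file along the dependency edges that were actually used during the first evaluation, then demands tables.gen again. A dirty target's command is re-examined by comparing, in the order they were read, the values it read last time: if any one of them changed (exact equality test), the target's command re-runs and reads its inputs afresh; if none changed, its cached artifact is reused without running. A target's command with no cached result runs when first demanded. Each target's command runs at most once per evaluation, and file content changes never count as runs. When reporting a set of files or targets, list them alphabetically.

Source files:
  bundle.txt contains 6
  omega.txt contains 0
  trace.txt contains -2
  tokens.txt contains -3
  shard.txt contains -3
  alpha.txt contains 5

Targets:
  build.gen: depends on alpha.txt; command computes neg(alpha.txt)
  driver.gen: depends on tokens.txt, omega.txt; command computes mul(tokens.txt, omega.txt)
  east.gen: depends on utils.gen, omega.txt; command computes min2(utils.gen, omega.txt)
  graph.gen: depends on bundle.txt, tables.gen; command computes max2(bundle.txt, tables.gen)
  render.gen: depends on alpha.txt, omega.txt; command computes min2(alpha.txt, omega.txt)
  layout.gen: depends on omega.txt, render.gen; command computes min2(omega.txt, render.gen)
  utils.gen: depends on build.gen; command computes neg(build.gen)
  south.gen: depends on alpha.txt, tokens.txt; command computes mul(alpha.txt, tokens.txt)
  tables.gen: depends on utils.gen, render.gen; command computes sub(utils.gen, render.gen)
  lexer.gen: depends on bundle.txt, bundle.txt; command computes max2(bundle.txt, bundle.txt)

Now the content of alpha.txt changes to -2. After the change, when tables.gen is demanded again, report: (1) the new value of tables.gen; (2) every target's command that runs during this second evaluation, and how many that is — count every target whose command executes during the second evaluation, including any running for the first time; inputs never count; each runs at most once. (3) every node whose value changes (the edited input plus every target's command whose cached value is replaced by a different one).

Demanding tables.gen again yields 0.
4 target commands run: build.gen, render.gen, tables.gen, utils.gen.
The nodes whose values change: alpha.txt, build.gen, render.gen, tables.gen, utils.gen.

First demand of the output computes:
  build.gen = neg(5) = -5
  render.gen = min2(5, 0) = 0
  utils.gen = neg(-5) = 5
  tables.gen = sub(5, 0) = 5

After the edit, cleaning proceeds:
  build.gen: a read changed (alpha.txt 5->-2) — executes, giving 2.
  render.gen: a read changed (alpha.txt 5->-2) — executes, giving -2.
  utils.gen: a read changed (build.gen -5->2) — executes, giving -2.
  tables.gen: a read changed (utils.gen 5->-2; render.gen 0->-2) — executes, giving 0.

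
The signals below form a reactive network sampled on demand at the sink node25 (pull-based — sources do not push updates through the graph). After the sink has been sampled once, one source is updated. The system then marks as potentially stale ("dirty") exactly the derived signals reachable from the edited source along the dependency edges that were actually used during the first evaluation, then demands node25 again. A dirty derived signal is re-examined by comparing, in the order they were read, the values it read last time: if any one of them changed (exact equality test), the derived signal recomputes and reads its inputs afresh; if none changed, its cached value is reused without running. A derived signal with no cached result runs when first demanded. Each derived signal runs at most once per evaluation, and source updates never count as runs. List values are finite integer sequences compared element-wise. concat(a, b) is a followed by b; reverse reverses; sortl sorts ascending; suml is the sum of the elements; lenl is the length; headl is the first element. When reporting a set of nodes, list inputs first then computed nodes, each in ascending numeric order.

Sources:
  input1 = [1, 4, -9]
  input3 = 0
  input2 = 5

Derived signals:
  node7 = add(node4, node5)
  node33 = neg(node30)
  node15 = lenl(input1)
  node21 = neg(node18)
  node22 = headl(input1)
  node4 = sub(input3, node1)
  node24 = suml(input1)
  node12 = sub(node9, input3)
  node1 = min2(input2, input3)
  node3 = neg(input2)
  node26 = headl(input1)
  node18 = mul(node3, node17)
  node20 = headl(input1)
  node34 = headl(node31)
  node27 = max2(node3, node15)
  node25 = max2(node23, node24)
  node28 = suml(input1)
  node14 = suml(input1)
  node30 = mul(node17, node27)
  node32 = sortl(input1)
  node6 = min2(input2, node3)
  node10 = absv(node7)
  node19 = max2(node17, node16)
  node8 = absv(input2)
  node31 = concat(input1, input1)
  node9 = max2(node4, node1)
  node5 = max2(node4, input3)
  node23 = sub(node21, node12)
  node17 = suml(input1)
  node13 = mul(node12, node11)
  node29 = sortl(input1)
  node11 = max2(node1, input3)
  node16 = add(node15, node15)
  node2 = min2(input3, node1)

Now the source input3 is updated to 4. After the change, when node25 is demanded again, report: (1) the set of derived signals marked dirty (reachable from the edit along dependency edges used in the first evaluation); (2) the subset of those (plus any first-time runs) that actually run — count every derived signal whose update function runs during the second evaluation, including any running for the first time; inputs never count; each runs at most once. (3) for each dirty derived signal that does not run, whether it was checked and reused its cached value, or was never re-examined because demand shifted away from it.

Initial pass — values computed on the first demand:
  node1 = min2(5, 0) = 0
  node3 = neg(5) = -5
  node4 = sub(0, 0) = 0
  node9 = max2(0, 0) = 0
  node12 = sub(0, 0) = 0
  node17 = suml([1, 4, -9]) = -4
  node18 = mul(-5, -4) = 20
  node21 = neg(20) = -20
  node23 = sub(-20, 0) = -20
  node24 = suml([1, 4, -9]) = -4
  node25 = max2(-20, -4) = -4

Second demand — change propagation:
  node1: re-runs because input3 0->4; new result 4.
  node4: re-runs because input3 0->4; node1 0->4; new result 0 (unchanged).
  node9: re-runs because node1 0->4; new result 4.
  node12: re-runs because node9 0->4; input3 0->4; new result 0 (unchanged).
  node23: re-examined; everything it read last time is the same (node21 unchanged, node12 unchanged) — cache -20 kept, no run.
  node25: re-examined; everything it read last time is the same (node23 unchanged, node24 unchanged) — cache -4 kept, no run.

The important point: at node23 every value read last time is unchanged, so the dirty flag clears without a run.

Dirty set: node1, node4, node9, node12, node23, node25.
Run set: node1, node4, node9, node12 (4 run).
Re-examined without running (cache reused): node23, node25.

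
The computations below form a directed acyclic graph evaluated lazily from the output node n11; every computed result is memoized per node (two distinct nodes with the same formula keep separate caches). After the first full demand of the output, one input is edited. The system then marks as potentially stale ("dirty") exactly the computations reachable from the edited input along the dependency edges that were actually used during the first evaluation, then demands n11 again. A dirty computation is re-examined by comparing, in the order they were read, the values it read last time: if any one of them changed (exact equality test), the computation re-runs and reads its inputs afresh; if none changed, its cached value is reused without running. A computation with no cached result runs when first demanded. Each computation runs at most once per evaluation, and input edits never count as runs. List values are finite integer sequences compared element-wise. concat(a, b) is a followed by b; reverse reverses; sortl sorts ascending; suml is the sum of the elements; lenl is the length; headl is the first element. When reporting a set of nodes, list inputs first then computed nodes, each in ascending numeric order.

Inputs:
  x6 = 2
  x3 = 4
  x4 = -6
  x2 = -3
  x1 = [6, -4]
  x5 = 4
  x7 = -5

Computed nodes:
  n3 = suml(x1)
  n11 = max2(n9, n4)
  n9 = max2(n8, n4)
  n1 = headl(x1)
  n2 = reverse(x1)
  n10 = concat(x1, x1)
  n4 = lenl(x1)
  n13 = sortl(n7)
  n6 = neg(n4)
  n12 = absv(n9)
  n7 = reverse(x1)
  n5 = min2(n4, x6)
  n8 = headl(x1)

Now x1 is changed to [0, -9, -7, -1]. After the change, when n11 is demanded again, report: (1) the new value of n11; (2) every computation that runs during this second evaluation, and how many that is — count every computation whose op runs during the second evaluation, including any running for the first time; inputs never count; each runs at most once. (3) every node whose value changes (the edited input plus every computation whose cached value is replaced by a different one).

First demand of the output computes:
  n4 = lenl([6, -4]) = 2
  n8 = headl([6, -4]) = 6
  n9 = max2(6, 2) = 6
  n11 = max2(6, 2) = 6

After the edit, cleaning proceeds:
  n4: a read changed (x1 [6, -4]->[0, -9, -7, -1]) — executes, giving 4.
  n8: a read changed (x1 [6, -4]->[0, -9, -7, -1]) — executes, giving 0.
  n9: a read changed (n8 6->0; n4 2->4) — executes, giving 4.
  n11: a read changed (n9 6->4; n4 2->4) — executes, giving 4.

Demanding n11 again yields 4.
4 computations run: n4, n8, n9, n11.
The nodes whose values change: x1, n4, n8, n9, n11.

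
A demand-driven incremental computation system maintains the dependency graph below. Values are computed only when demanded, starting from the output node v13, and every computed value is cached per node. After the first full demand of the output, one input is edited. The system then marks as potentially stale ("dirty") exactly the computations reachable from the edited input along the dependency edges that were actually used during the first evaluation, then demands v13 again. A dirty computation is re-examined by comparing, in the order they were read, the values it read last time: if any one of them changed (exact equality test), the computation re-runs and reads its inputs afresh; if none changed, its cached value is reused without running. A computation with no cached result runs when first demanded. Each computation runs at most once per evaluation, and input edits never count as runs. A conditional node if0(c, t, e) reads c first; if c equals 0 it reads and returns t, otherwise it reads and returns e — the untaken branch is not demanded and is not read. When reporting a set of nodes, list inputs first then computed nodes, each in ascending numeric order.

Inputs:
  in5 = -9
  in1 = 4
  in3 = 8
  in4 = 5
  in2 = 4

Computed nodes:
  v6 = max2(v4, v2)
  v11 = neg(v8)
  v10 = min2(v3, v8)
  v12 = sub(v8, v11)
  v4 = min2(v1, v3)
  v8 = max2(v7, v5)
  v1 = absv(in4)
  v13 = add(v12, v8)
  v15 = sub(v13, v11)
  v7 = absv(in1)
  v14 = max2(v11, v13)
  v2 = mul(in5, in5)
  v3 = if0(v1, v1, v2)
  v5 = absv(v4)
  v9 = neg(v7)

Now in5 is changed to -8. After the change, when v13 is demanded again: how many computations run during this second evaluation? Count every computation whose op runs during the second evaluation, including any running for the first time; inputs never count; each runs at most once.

First evaluation (everything demanded from the output):
  v1 = absv(5) = 5
  v2 = mul(-9, -9) = 81
  v3 = if0(v1=5 -> else branch v2) = 81
  v4 = min2(5, 81) = 5
  v5 = absv(5) = 5
  v7 = absv(4) = 4
  v8 = max2(4, 5) = 5
  v11 = neg(5) = -5
  v12 = sub(5, -5) = 10
  v13 = add(10, 5) = 15

Propagation after the edit:
  v2: runs — in5 -9->-8; in5 -9->-8; result 64.
  v3: runs — v2 81->64; result 64.
  v4: runs — v3 81->64; result 5 (same value as before).
  v5: checked — values it read are unchanged (v4 unchanged); reused cached 5 without running.
  v8: checked — values it read are unchanged (v7 unchanged, v5 unchanged); reused cached 5 without running.
  v11: checked — values it read are unchanged (v8 unchanged); reused cached -5 without running.
  v12: checked — values it read are unchanged (v8 unchanged, v11 unchanged); reused cached 10 without running.
  v13: checked — values it read are unchanged (v12 unchanged, v8 unchanged); reused cached 15 without running.

Key observation: the change is absorbed at v4 — it re-runs but produces the same value, and the output's value is unchanged.

Computations that run: v2, v3, v4 — 3 in total.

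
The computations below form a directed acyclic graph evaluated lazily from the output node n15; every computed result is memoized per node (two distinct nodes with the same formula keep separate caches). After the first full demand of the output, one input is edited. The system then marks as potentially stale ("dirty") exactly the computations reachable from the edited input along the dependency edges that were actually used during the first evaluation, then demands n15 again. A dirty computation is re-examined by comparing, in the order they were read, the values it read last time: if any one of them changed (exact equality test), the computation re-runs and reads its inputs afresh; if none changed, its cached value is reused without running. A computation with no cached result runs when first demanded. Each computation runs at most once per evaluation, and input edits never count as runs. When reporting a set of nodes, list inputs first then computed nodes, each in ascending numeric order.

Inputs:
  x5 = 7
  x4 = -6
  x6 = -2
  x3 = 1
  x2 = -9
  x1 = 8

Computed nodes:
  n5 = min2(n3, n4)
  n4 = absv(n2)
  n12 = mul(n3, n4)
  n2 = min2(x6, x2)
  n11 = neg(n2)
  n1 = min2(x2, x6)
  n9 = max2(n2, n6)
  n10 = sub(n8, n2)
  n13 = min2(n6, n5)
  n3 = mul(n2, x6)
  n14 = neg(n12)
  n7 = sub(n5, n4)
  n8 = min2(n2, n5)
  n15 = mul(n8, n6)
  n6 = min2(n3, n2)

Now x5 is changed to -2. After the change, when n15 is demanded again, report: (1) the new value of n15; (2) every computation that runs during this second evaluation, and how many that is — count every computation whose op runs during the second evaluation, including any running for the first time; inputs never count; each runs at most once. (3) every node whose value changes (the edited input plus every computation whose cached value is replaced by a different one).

Demanding n15 again yields 81.
0 computations run: none.
The nodes whose values change: x5.
Note the shortcut — nothing in the graph depends on x5 at all, so no recomputation happens.

First demand of the output computes:
  n2 = min2(-2, -9) = -9
  n3 = mul(-9, -2) = 18
  n4 = absv(-9) = 9
  n5 = min2(18, 9) = 9
  n6 = min2(18, -9) = -9
  n8 = min2(-9, 9) = -9
  n15 = mul(-9, -9) = 81

After the edit, cleaning proceeds:
  no node depends on x5 at all; the second demand re-runs nothing.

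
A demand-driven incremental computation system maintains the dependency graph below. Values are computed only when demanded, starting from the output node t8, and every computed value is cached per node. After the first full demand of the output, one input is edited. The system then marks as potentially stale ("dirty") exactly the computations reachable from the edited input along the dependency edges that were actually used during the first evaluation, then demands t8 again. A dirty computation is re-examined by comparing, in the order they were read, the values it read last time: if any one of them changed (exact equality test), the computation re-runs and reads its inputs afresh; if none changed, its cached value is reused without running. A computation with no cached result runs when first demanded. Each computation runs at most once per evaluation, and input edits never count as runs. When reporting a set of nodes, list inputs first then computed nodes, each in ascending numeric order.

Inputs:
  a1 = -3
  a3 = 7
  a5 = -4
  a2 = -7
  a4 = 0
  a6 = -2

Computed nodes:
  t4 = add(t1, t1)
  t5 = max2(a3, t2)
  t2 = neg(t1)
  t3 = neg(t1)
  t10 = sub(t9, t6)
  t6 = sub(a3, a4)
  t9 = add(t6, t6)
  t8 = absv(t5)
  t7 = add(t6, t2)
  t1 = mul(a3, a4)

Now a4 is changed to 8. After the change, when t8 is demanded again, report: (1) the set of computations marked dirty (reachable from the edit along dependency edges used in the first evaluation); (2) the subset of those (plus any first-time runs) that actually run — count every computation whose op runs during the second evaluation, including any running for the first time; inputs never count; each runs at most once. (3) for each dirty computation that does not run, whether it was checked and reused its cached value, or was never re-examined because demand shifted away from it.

Marked dirty: t1, t2, t5, t8.
Computations that run: t1, t2, t5 — 3 in total.
Checked but reused from cache: t8.
Key observation: the change is absorbed at t5 — it re-runs but produces the same value, and the output's value is unchanged.

First evaluation (everything demanded from the output):
  t1 = mul(7, 0) = 0
  t2 = neg(0) = 0
  t5 = max2(7, 0) = 7
  t8 = absv(7) = 7

Propagation after the edit:
  t1: runs — a4 0->8; result 56.
  t2: runs — t1 0->56; result -56.
  t5: runs — t2 0->-56; result 7 (same value as before).
  t8: checked — values it read are unchanged (t5 unchanged); reused cached 7 without running.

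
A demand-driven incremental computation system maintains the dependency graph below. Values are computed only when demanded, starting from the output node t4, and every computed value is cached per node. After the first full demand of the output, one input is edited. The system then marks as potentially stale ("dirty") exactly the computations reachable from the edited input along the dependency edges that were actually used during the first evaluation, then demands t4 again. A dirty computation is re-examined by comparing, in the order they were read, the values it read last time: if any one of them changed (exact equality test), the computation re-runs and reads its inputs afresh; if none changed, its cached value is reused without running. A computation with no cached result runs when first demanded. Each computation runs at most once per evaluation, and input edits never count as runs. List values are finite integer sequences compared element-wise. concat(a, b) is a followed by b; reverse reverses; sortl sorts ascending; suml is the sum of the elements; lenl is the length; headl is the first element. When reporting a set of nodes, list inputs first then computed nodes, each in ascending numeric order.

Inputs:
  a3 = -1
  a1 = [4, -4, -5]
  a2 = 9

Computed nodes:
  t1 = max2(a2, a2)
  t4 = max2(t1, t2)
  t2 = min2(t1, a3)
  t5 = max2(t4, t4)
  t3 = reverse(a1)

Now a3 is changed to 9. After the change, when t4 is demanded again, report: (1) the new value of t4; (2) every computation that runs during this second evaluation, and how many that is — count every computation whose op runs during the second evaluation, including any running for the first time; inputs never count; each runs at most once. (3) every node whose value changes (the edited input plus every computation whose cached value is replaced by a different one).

New value of t4: 9.
Computations that run: t2, t4 — 2 in total.
Values that change: a3, t2.

First evaluation (everything demanded from the output):
  t1 = max2(9, 9) = 9
  t2 = min2(9, -1) = -1
  t4 = max2(9, -1) = 9

Propagation after the edit:
  t2: runs — a3 -1->9; result 9.
  t4: runs — t2 -1->9; result 9 (same value as before).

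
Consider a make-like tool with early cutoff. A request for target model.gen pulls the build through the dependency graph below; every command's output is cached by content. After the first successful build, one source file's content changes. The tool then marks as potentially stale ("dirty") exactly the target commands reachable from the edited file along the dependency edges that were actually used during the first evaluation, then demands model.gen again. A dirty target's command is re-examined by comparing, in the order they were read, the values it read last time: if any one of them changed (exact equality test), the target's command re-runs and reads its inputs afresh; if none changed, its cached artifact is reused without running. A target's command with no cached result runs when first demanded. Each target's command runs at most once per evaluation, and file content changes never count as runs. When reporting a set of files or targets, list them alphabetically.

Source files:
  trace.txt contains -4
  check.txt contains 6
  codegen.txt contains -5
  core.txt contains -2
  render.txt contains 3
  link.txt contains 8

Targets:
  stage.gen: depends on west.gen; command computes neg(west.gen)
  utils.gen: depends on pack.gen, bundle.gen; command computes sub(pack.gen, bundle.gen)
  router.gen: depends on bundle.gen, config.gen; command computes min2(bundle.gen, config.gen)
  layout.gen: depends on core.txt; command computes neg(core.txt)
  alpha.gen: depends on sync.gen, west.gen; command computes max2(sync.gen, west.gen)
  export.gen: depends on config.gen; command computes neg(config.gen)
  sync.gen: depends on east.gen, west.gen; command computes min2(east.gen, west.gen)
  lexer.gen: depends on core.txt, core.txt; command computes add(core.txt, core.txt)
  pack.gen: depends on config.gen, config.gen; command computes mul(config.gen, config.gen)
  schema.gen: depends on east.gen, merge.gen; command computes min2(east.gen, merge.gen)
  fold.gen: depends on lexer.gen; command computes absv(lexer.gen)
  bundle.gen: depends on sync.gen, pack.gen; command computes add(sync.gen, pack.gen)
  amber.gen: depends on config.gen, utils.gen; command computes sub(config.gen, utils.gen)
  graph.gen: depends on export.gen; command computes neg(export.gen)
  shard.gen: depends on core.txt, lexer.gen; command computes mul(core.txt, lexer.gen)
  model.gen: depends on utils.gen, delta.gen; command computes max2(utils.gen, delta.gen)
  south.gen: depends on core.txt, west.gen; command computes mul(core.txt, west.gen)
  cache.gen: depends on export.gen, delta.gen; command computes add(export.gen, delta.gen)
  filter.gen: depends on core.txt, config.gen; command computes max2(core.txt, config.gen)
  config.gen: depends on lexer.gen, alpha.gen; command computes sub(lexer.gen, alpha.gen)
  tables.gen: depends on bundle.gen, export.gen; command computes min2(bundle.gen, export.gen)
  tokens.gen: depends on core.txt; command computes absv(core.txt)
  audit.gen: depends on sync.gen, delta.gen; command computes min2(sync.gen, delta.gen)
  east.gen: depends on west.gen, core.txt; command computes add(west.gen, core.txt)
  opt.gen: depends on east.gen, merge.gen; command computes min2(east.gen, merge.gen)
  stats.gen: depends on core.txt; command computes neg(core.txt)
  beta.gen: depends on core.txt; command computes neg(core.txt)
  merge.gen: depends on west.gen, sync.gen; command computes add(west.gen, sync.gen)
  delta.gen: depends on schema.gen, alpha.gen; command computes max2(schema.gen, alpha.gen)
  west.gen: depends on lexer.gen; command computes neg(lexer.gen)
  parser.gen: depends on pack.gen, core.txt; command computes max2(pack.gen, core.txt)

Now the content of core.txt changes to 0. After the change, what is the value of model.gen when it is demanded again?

Demanding model.gen again yields 0.

First demand of the output computes:
  lexer.gen = add(-2, -2) = -4
  west.gen = neg(-4) = 4
  east.gen = add(4, -2) = 2
  sync.gen = min2(2, 4) = 2
  alpha.gen = max2(2, 4) = 4
  config.gen = sub(-4, 4) = -8
  merge.gen = add(4, 2) = 6
  pack.gen = mul(-8, -8) = 64
  bundle.gen = add(2, 64) = 66
  schema.gen = min2(2, 6) = 2
  delta.gen = max2(2, 4) = 4
  utils.gen = sub(64, 66) = -2
  model.gen = max2(-2, 4) = 4

After the edit, cleaning proceeds:
  lexer.gen: a read changed (core.txt -2->0; core.txt -2->0) — executes, giving 0.
  west.gen: a read changed (lexer.gen -4->0) — executes, giving 0.
  east.gen: a read changed (west.gen 4->0; core.txt -2->0) — executes, giving 0.
  sync.gen: a read changed (east.gen 2->0; west.gen 4->0) — executes, giving 0.
  alpha.gen: a read changed (sync.gen 2->0; west.gen 4->0) — executes, giving 0.
  config.gen: a read changed (lexer.gen -4->0; alpha.gen 4->0) — executes, giving 0.
  merge.gen: a read changed (west.gen 4->0; sync.gen 2->0) — executes, giving 0.
  pack.gen: a read changed (config.gen -8->0; config.gen -8->0) — executes, giving 0.
  bundle.gen: a read changed (sync.gen 2->0; pack.gen 64->0) — executes, giving 0.
  schema.gen: a read changed (east.gen 2->0; merge.gen 6->0) — executes, giving 0.
  delta.gen: a read changed (schema.gen 2->0; alpha.gen 4->0) — executes, giving 0.
  utils.gen: a read changed (pack.gen 64->0; bundle.gen 66->0) — executes, giving 0.
  model.gen: a read changed (utils.gen -2->0; delta.gen 4->0) — executes, giving 0.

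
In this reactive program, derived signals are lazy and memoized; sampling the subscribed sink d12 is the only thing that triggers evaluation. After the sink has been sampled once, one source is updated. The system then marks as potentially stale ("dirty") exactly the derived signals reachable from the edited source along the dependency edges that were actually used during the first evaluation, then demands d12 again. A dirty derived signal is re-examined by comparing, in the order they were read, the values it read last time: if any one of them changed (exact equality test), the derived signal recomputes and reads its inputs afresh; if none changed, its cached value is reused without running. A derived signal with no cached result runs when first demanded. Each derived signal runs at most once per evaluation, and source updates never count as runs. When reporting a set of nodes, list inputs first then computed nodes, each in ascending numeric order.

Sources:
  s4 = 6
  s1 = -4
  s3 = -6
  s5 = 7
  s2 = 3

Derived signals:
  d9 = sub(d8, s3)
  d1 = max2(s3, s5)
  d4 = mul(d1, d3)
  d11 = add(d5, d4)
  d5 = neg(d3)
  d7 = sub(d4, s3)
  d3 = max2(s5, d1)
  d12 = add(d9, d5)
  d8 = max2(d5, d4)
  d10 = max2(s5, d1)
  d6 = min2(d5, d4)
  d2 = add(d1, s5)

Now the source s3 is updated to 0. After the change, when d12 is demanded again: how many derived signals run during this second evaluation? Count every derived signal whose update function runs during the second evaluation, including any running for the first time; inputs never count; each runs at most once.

First demand of the output computes:
  d1 = max2(-6, 7) = 7
  d3 = max2(7, 7) = 7
  d4 = mul(7, 7) = 49
  d5 = neg(7) = -7
  d8 = max2(-7, 49) = 49
  d9 = sub(49, -6) = 55
  d12 = add(55, -7) = 48

After the edit, cleaning proceeds:
  d1: a read changed (s3 -6->0) — executes, giving 7 — identical to its old value.
  d3: dirty, but its reads are unchanged (s5 unchanged, d1 unchanged); cached 7 stands.
  d4: dirty, but its reads are unchanged (d1 unchanged, d3 unchanged); cached 49 stands.
  d5: dirty, but its reads are unchanged (d3 unchanged); cached -7 stands.
  d8: dirty, but its reads are unchanged (d5 unchanged, d4 unchanged); cached 49 stands.
  d9: a read changed (s3 -6->0) — executes, giving 49.
  d12: a read changed (d9 55->49) — executes, giving 42.

Note where the cutoff bites: d3 is checked, finds nothing changed, and keeps its cache.

3 derived signals run: d1, d9, d12.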